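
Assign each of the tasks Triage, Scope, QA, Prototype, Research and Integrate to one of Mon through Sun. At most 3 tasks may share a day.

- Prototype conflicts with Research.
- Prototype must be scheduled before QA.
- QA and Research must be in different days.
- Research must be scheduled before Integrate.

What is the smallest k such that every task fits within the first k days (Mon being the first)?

The precedence chain requires at least 2 distinct days.
With at most 3 per day and 6 tasks, at least 2 days are needed.
Could 2 days be enough, i.e. nothing placed later than Tue? No: QA must come after Prototype (at Mon or later) → {Tue}; Prototype must come before QA (at Tue or earlier) → {Mon}; Integrate must come after Research (at Mon or later) → {Tue}; Research must come before Integrate (at Tue or earlier) → {Mon}; Research can't share with Prototype (Mon) → nothing is left.
So 2 days is not enough.
3 works (last occupied day: Wed): for example Scope in Mon; Integrate in Wed; Prototype in Mon; Research in Tue; QA in Wed; Triage in Mon.

3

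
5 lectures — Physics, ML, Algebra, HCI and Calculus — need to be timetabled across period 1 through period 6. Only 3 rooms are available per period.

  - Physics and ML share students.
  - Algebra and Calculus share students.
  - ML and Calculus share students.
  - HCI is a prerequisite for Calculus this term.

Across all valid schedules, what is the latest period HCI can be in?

Downstream work caps HCI at period 5.
HCI at period 5 is achievable: Calculus=period 6; HCI=period 5; Physics=period 1; ML=period 2; Algebra=period 1.

period 5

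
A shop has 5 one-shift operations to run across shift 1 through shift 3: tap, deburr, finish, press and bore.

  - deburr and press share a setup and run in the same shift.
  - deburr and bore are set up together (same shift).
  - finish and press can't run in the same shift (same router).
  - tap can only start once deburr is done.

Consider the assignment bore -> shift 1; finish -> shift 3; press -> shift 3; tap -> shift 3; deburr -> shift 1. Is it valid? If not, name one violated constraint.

finish and press can't run in the same shift (same router) — violated.
tap can only start once deburr is done — holds.
deburr and bore are set up together (same shift) — holds.
deburr and press share a setup and run in the same shift — violated.

Invalid. finish and press can't run in the same shift (same router).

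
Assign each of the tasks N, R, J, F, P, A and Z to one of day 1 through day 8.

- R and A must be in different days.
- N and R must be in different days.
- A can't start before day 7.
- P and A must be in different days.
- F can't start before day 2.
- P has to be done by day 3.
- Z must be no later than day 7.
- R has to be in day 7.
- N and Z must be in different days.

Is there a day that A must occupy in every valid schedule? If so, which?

day 8

A's window is day 7–day 8.
R is fixed at day 7, and A can't share a day with R.
So A must be day 8.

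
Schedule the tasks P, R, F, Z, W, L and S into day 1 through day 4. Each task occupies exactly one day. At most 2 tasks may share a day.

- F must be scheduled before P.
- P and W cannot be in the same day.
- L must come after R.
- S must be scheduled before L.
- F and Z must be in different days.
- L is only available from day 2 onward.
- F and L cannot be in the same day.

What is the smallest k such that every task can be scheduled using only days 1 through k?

The precedence chain requires at least 2 distinct days.
With at most 2 per day and 7 tasks, at least 4 days are needed.
4 works (last occupied day: day 4): for example R -> day 1, F -> day 3, P -> day 4, W -> day 3, S -> day 1, L -> day 2, Z -> day 2.

4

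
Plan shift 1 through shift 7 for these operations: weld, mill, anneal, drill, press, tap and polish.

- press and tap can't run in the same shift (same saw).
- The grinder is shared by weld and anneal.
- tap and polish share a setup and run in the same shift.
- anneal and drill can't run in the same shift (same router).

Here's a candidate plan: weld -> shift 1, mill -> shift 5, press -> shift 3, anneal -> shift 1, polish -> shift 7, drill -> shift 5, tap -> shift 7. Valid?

No. The grinder is shared by weld and anneal is not satisfied.

press and tap can't run in the same shift (same saw) — holds.
anneal and drill can't run in the same shift (same router) — holds.
The grinder is shared by weld and anneal — violated.
tap and polish share a setup and run in the same shift — holds.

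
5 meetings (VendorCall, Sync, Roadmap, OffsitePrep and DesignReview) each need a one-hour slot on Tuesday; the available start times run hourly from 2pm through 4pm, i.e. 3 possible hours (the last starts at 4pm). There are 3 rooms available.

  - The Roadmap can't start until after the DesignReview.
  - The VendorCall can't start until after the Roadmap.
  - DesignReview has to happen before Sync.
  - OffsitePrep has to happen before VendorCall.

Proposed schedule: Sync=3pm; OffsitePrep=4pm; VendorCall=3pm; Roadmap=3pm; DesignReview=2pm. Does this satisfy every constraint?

No. OffsitePrep has to happen before VendorCall is not satisfied.

The Roadmap can't start until after the DesignReview — holds.
The VendorCall can't start until after the Roadmap — violated.
DesignReview has to happen before Sync — holds.
There are 3 rooms available — holds.
OffsitePrep has to happen before VendorCall — violated.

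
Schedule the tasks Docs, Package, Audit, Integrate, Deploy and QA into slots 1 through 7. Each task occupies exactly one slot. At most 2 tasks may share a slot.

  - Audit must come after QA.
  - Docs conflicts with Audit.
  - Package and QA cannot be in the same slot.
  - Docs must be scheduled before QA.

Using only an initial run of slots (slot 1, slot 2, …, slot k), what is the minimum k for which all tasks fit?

3

The precedence chain requires at least 3 distinct slots.
With at most 2 per slot and 6 tasks, at least 3 slots are needed.
3 works (last occupied slot: 3): for example Docs -> 1, Package -> 1, Audit -> 3, Integrate -> 2, Deploy -> 3, QA -> 2.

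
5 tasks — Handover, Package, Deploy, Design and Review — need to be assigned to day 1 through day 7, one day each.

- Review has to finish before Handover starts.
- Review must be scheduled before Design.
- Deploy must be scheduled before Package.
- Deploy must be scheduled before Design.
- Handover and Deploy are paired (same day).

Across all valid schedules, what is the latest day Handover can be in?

day 6

Precedence pushes Handover to at least day 2; Handover must be in the same day as Deploy, which can't be after day 6, so Handover is at most day 6.
Handover at day 6 is achievable: Deploy in day 6; Handover in day 6; Design in day 7; Review in day 1; Package in day 7.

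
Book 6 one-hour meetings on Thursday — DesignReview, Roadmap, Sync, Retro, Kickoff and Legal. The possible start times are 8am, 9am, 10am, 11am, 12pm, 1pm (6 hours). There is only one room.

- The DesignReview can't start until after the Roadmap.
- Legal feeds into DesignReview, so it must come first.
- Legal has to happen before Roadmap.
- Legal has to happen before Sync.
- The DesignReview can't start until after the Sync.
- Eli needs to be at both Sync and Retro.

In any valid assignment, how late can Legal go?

Downstream work caps Legal at 11am.
Legal at 10am is achievable: Legal in 10am; Retro in 8am; Roadmap in 11am; Kickoff in 9am; DesignReview in 1pm; Sync in 12pm.
Nothing later works — the conflict and capacity constraints rule out every hour after 10am.

10am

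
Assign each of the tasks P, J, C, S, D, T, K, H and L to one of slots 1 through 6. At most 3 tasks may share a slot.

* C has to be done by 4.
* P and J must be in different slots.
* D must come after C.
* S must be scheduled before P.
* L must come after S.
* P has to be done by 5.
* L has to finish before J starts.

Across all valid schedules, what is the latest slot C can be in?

4

C's own window allows nothing later than 4.
C at 4 is achievable: C in 4, J in 3, D in 5, S in 1, K in 1, H in 2, T in 1, L in 2, P in 2.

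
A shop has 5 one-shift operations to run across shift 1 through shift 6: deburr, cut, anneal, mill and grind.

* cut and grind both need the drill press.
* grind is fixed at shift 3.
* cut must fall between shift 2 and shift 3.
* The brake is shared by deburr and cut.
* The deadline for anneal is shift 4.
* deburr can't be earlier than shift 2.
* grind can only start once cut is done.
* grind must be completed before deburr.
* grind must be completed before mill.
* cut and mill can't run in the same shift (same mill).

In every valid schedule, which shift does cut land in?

cut's window is shift 2–shift 3.
grind is fixed at shift 3, and cut can't share a shift with grind.
So cut must be shift 2.

shift 2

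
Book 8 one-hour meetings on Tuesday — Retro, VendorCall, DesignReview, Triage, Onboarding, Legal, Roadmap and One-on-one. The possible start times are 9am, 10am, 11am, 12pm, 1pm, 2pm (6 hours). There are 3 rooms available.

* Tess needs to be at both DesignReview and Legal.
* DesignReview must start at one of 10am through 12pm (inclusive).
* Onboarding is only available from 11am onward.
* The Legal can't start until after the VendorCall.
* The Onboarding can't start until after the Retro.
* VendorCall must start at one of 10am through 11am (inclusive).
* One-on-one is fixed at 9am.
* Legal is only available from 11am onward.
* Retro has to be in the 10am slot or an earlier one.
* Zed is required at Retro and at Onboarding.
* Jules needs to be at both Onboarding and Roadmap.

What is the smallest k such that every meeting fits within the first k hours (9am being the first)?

3 hours

The precedence chain requires at least 2 distinct hours.
With at most 3 per hour and 8 meetings, at least 3 hours are needed.
Onboarding can't be placed before 11am — that is hour 3 counting from 9am — so the schedule must run through at least 3 hours.
3 works (last occupied hour: 11am): for example VendorCall=10am, DesignReview=10am, Roadmap=10am, Onboarding=11am, Retro=9am, One-on-one=9am, Triage=9am, Legal=11am.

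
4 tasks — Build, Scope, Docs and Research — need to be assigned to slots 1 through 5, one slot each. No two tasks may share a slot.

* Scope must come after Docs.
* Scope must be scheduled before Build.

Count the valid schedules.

Splitting on Build: it can be 3 (2), 4 (6), 5 (12). Listing each branch's schedules as (Scope, Docs, Research):
Build=3: (2,1,4) (2,1,5) — 2.
Build=4: (2,1,3) (2,1,5) (3,1,2) (3,1,5) (3,2,1) (3,2,5) — 6.
Build=5: (2,1,3) (2,1,4) (3,1,2) (3,1,4) (3,2,1) (3,2,4) (4,1,2) (4,1,3) (4,2,1) (4,2,3) (4,3,1) (4,3,2) — 12.
Summing: 2 + 6 + 12 = 20.

20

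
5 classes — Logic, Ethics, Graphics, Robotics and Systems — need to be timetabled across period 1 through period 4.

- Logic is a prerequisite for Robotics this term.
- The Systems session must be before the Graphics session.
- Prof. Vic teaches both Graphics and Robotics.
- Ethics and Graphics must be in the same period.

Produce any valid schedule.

Robotics=period 3; Systems=period 1; Logic=period 1; Ethics=period 2; Graphics=period 2

Checking: Logic(period 1) before Robotics(period 3); Systems(period 1) before Graphics(period 2); Graphics(period 2) != Robotics(period 3); Ethics = Graphics = period 2.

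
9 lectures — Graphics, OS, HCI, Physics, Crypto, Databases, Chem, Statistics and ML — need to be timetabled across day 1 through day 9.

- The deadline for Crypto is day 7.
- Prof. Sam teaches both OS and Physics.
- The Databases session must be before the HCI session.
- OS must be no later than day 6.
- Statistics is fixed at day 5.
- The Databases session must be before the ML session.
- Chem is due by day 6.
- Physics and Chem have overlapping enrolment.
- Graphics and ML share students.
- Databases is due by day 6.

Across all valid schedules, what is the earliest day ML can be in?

Precedence pushes ML to at least day 2.
ML at day 2 is achievable: HCI -> day 2, OS -> day 1, Chem -> day 1, Databases -> day 1, Graphics -> day 1, Statistics -> day 5, Physics -> day 2, Crypto -> day 1, ML -> day 2.

day 2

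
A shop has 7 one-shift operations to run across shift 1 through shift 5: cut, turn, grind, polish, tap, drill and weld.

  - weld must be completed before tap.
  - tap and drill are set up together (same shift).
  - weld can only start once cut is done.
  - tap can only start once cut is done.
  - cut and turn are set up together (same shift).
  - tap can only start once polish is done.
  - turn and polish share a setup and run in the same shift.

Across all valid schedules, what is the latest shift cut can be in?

shift 3

Downstream work caps cut at shift 3.
cut at shift 3 is achievable: drill in shift 5; grind in shift 1; cut in shift 3; tap in shift 5; weld in shift 4; turn in shift 3; polish in shift 3.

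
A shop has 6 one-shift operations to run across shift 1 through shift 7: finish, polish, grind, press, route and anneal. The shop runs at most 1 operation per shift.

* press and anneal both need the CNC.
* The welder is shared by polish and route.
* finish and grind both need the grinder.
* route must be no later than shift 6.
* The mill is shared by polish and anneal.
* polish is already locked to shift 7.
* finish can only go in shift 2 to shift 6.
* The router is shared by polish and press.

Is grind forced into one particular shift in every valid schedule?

No

grind can be shift 1 (e.g. finish -> shift 2; route -> shift 3; polish -> shift 7; grind -> shift 1; press -> shift 4; anneal -> shift 5) or shift 2 (e.g. grind in shift 2, anneal in shift 5, polish in shift 7, route in shift 1, press in shift 4, finish in shift 3).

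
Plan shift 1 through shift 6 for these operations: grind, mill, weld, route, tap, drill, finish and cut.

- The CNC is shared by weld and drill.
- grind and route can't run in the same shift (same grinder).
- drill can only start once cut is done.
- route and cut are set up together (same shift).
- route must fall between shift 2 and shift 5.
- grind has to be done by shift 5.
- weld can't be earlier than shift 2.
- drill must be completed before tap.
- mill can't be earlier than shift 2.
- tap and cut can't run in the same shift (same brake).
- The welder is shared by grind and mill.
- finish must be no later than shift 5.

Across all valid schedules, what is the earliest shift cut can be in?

Cut must be in the same shift as route, which can't be before shift 2, so cut is at least shift 2; downstream work caps cut at shift 4.
cut at shift 2 is achievable: tap=shift 4, cut=shift 2, mill=shift 2, finish=shift 1, drill=shift 3, grind=shift 1, route=shift 2, weld=shift 2.

shift 2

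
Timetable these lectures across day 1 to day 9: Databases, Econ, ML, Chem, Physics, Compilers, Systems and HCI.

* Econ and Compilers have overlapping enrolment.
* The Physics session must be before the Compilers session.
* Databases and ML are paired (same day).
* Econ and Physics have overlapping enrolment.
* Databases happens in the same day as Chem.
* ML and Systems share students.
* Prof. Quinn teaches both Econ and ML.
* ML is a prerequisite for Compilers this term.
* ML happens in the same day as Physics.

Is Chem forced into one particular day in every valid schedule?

Chem can be day 1 (e.g. Econ=day 3; HCI=day 1; Databases=day 1; ML=day 1; Chem=day 1; Physics=day 1; Compilers=day 2; Systems=day 2) or day 2 (e.g. Compilers in day 3, Databases in day 2, Econ in day 1, HCI in day 1, Physics in day 2, Systems in day 1, Chem in day 2, ML in day 2).

No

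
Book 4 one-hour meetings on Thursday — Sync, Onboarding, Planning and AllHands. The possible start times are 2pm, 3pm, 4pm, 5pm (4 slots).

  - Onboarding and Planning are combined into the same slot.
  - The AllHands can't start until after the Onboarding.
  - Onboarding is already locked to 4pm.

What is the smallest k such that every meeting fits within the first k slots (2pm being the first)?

4 slots

The precedence chain requires at least 2 distinct slots.
Propagating the time windows through the other constraints, AllHands can't land before 5pm — that is slot 4 counting from 2pm — so the schedule must run through at least 4 slots.
4 works (last occupied slot: 5pm): for example Onboarding=4pm, AllHands=5pm, Planning=4pm, Sync=2pm.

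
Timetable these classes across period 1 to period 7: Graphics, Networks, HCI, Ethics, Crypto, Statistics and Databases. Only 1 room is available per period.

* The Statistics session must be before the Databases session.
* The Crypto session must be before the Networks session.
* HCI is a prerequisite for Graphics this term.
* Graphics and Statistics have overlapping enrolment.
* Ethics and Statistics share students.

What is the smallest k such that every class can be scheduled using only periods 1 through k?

7 periods

The precedence chain requires at least 2 distinct periods.
With at most 1 per period and 7 classes, at least 7 periods are needed.
7 works (last occupied period: period 7): for example Statistics=period 5; Crypto=period 3; Ethics=period 7; Networks=period 4; Graphics=period 2; Databases=period 6; HCI=period 1.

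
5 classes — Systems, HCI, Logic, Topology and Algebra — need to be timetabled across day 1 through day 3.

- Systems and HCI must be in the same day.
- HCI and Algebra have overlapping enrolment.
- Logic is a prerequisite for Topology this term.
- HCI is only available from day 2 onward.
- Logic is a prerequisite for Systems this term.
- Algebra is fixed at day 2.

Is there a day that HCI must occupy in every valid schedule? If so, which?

HCI's window is day 2–day 3.
Algebra is fixed at day 2, and HCI can't share a day with Algebra.
So HCI must be day 3.

day 3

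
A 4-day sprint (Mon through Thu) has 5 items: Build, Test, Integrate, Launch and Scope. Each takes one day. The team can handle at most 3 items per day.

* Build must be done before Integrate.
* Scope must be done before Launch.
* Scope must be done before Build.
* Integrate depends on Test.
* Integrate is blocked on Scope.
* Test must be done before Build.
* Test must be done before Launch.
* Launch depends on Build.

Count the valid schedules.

8

Splitting on Build: it can be Tue (4), Wed (4). Listing each branch's schedules as (Test, Integrate, Launch, Scope):
Build=Tue: (Mon,Wed,Wed,Mon) (Mon,Wed,Thu,Mon) (Mon,Thu,Wed,Mon) (Mon,Thu,Thu,Mon) — 4.
Build=Wed: (Mon,Thu,Thu,Mon) (Mon,Thu,Thu,Tue) (Tue,Thu,Thu,Mon) (Tue,Thu,Thu,Tue) — 4.
Summing: 4 + 4 = 8.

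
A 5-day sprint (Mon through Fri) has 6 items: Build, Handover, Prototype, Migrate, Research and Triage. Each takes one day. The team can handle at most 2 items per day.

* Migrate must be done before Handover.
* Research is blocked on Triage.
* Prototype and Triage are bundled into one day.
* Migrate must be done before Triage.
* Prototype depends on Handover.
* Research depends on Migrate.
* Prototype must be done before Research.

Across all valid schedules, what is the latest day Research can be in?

Precedence pushes Research to at least Thu.
Research at Fri is achievable: Prototype in Wed, Triage in Wed, Handover in Tue, Migrate in Mon, Research in Fri, Build in Mon.

Fri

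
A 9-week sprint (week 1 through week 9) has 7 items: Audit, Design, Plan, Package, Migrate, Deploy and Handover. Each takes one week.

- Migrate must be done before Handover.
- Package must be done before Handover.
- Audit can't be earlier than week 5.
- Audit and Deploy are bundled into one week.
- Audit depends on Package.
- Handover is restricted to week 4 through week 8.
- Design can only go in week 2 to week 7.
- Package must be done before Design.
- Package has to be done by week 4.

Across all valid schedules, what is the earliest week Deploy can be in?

Deploy must be in the same week as Audit, which can't be before week 5, so Deploy is at least week 5.
Deploy at week 5 is achievable: Audit=week 5, Package=week 1, Deploy=week 5, Design=week 2, Plan=week 1, Migrate=week 1, Handover=week 4.

week 5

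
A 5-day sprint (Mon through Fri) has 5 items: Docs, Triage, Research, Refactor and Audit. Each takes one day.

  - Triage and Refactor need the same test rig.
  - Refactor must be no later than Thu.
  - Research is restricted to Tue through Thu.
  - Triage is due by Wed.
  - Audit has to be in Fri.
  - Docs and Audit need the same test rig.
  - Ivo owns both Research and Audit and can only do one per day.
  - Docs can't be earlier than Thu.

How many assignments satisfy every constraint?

Splitting on Triage: it can be Mon (9), Tue (9), Wed (9). Listing each branch's schedules as (Docs, Research, Refactor, Audit):
Triage=Mon: (Thu,Tue,Tue,Fri) (Thu,Tue,Wed,Fri) (Thu,Tue,Thu,Fri) (Thu,Wed,Tue,Fri) (Thu,Wed,Wed,Fri) (Thu,Wed,Thu,Fri) (Thu,Thu,Tue,Fri) (Thu,Thu,Wed,Fri) (Thu,Thu,Thu,Fri) — 9.
Triage=Tue: (Thu,Tue,Mon,Fri) (Thu,Tue,Wed,Fri) (Thu,Tue,Thu,Fri) (Thu,Wed,Mon,Fri) (Thu,Wed,Wed,Fri) (Thu,Wed,Thu,Fri) (Thu,Thu,Mon,Fri) (Thu,Thu,Wed,Fri) (Thu,Thu,Thu,Fri) — 9.
Triage=Wed: (Thu,Tue,Mon,Fri) (Thu,Tue,Tue,Fri) (Thu,Tue,Thu,Fri) (Thu,Wed,Mon,Fri) (Thu,Wed,Tue,Fri) (Thu,Wed,Thu,Fri) (Thu,Thu,Mon,Fri) (Thu,Thu,Tue,Fri) (Thu,Thu,Thu,Fri) — 9.
Summing: 9 + 9 + 9 = 27.

27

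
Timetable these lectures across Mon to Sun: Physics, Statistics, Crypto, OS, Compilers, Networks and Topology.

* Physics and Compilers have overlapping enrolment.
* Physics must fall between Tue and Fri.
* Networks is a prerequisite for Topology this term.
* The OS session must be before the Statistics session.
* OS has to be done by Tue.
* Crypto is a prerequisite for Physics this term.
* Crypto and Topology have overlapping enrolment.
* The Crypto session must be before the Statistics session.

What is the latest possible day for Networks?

Downstream work caps Networks at Sat.
Networks at Sat is achievable: Topology in Sun, OS in Mon, Crypto in Mon, Physics in Tue, Compilers in Mon, Networks in Sat, Statistics in Tue.

Sat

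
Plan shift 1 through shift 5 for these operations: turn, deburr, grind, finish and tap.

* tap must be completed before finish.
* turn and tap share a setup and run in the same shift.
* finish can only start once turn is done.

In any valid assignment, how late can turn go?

Downstream work caps turn at shift 4.
turn at shift 4 is achievable: deburr in shift 1, grind in shift 1, turn in shift 4, tap in shift 4, finish in shift 5.

shift 4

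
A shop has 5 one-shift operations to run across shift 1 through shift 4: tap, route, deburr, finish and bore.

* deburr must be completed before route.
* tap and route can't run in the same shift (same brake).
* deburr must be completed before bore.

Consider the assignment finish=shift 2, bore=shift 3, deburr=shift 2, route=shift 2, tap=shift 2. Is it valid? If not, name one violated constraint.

No — it violates: tap and route can't run in the same shift (same brake)

tap and route can't run in the same shift (same brake) — violated.
deburr must be completed before bore — holds.
deburr must be completed before route — violated.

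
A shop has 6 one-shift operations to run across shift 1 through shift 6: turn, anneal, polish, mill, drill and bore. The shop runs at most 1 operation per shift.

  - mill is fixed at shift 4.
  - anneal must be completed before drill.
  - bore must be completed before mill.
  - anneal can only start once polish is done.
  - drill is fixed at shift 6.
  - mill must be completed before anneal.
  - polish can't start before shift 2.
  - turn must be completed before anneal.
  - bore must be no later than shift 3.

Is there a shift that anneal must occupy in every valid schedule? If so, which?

mill is fixed at shift 4 and must come before anneal, so anneal is at least shift 5.
drill is fixed at shift 6 and must come after anneal, so anneal is at most shift 5.
So anneal must be shift 5.

shift 5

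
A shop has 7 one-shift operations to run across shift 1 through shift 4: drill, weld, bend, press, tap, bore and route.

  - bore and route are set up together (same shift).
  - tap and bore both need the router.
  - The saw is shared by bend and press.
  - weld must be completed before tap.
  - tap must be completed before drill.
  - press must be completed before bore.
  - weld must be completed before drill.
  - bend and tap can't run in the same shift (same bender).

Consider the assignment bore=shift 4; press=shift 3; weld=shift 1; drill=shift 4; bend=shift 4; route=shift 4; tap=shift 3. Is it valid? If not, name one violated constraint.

bend and tap can't run in the same shift (same bender) — holds.
weld must be completed before drill — holds.
press must be completed before bore — holds.
bore and route are set up together (same shift) — holds.
weld must be completed before tap — holds.
The saw is shared by bend and press — holds.
tap and bore both need the router — holds.
tap must be completed before drill — holds.

Yes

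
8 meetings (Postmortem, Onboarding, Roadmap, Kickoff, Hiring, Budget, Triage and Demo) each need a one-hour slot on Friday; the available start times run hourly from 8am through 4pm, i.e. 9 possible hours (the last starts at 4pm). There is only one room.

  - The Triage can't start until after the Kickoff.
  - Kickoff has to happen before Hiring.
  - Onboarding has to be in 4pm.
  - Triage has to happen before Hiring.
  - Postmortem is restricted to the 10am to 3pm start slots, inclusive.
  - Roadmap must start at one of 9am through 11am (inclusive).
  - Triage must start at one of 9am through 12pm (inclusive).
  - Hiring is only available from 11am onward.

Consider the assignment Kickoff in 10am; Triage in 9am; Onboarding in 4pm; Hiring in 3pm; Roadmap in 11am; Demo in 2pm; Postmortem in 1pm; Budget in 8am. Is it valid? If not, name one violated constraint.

No. The Triage can't start until after the Kickoff is not satisfied.

Kickoff has to happen before Hiring — holds.
Hiring is only available from 11am onward — holds.
Roadmap must start at one of 9am through 11am (inclusive) — holds.
Postmortem is restricted to the 10am to 3pm start slots, inclusive — holds.
Onboarding has to be in 4pm — holds.
There is only one room — holds.
Triage must start at one of 9am through 12pm (inclusive) — holds.
The Triage can't start until after the Kickoff — violated.
Triage has to happen before Hiring — holds.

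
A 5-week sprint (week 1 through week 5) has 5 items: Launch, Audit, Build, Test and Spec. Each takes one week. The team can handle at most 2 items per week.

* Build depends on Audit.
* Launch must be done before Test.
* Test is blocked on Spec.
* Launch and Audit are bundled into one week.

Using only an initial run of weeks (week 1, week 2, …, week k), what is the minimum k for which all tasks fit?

The precedence chain requires at least 2 distinct weeks.
With at most 2 per week and 5 tasks, at least 3 weeks are needed.
3 works (last occupied week: week 3): for example Test=week 3; Audit=week 1; Launch=week 1; Build=week 2; Spec=week 2.

3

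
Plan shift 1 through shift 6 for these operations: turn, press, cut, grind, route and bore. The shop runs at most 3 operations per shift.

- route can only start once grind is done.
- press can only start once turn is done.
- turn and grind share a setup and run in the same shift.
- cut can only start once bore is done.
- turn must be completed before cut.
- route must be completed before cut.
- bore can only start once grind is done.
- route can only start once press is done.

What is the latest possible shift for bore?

Precedence pushes bore to at least shift 2; downstream work caps bore at shift 5.
bore at shift 5 is achievable: cut=shift 6, route=shift 3, grind=shift 1, press=shift 2, turn=shift 1, bore=shift 5.

shift 5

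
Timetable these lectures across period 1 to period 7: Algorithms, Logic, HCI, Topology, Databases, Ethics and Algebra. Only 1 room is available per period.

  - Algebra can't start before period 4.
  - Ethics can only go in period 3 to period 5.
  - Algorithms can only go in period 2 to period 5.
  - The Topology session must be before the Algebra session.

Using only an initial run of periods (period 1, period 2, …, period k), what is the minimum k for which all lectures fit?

The precedence chain requires at least 2 distinct periods.
With at most 1 per period and 7 lectures, at least 7 periods are needed.
Algebra can't be placed before period 4, so the schedule must run through at least period 4.
7 works (last occupied period: period 7): for example Ethics in period 3, HCI in period 6, Logic in period 5, Topology in period 1, Algorithms in period 2, Databases in period 7, Algebra in period 4.

7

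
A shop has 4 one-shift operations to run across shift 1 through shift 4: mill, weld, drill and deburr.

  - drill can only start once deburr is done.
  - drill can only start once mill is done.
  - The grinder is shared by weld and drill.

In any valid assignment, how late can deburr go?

Downstream work caps deburr at shift 3.
deburr at shift 3 is achievable: mill=shift 1; deburr=shift 3; drill=shift 4; weld=shift 1.

shift 3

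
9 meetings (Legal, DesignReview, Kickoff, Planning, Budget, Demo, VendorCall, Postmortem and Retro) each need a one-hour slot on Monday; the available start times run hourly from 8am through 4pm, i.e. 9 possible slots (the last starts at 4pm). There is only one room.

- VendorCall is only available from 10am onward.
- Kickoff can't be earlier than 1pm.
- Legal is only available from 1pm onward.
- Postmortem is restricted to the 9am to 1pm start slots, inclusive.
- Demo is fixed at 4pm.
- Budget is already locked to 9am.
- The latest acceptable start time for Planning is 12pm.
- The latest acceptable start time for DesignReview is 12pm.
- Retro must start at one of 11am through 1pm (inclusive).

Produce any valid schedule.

Budget in 9am; VendorCall in 3pm; Planning in 10am; Legal in 1pm; Kickoff in 2pm; Postmortem in 12pm; Demo in 4pm; DesignReview in 8am; Retro in 11am

Checking: Budget=9am in [9am,9am]; VendorCall=3pm in [10am,4pm]; Postmortem=12pm in [9am,1pm]; Legal=1pm in [1pm,4pm]; Demo=4pm in [4pm,4pm]; DesignReview=8am in [8am,12pm]; Planning=10am in [8am,12pm]; Retro=11am in [11am,1pm]; Kickoff=2pm in [1pm,4pm]; max 1 per slot (cap 1).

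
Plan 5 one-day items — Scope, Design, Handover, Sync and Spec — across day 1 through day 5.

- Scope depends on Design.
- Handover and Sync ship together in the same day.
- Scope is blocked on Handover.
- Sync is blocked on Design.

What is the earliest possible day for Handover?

Handover must be in the same day as Sync, which can't be before day 2, so Handover is at least day 2; downstream work caps Handover at day 4.
Handover at day 2 is achievable: Handover -> day 2; Design -> day 1; Scope -> day 3; Spec -> day 1; Sync -> day 2.

day 2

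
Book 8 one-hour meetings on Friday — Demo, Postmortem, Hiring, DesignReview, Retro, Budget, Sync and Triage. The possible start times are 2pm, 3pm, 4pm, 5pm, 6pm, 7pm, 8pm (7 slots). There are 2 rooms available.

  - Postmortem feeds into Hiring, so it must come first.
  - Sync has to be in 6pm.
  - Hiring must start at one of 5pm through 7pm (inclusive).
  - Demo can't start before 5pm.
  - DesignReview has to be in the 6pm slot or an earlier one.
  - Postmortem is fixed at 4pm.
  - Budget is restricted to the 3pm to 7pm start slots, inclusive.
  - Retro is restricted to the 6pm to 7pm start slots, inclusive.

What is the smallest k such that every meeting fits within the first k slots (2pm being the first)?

The precedence chain requires at least 2 distinct slots.
With at most 2 per slot and 8 meetings, at least 4 slots are needed.
Retro can't be placed before 6pm — that is slot 5 counting from 2pm — so the schedule must run through at least 5 slots.
5 works (last occupied slot: 6pm): for example DesignReview in 2pm, Postmortem in 4pm, Budget in 3pm, Triage in 2pm, Hiring in 5pm, Demo in 5pm, Sync in 6pm, Retro in 6pm.

5 slots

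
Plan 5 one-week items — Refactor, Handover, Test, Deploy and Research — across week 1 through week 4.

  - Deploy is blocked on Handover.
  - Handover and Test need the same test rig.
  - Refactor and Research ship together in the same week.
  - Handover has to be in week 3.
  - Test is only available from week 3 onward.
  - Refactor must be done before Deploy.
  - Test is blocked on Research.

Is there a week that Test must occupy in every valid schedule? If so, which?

week 4

Test's window is week 3–week 4.
Handover is fixed at week 3, and Test can't share a week with Handover.
So Test must be week 4.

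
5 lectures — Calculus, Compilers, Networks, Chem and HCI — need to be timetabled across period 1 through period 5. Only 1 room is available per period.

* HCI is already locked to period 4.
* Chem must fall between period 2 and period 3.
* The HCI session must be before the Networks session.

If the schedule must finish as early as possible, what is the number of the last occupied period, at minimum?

5

The precedence chain requires at least 2 distinct periods.
With at most 1 per period and 5 lectures, at least 5 periods are needed.
Propagating the time windows through the other constraints, Networks can't land before period 5, so the schedule must run through at least period 5.
5 works (last occupied period: period 5): for example HCI=period 4; Chem=period 2; Calculus=period 1; Networks=period 5; Compilers=period 3.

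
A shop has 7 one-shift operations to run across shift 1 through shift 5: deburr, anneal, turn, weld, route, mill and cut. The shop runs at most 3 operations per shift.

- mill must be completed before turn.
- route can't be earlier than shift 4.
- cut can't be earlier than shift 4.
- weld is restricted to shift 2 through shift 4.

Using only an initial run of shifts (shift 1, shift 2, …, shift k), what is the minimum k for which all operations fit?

The precedence chain requires at least 2 distinct shifts.
With at most 3 per shift and 7 operations, at least 3 shifts are needed.
route can't be placed before shift 4, so the schedule must run through at least shift 4.
4 works (last occupied shift: shift 4): for example turn -> shift 2; route -> shift 4; anneal -> shift 1; mill -> shift 1; cut -> shift 4; deburr -> shift 1; weld -> shift 2.

4 shifts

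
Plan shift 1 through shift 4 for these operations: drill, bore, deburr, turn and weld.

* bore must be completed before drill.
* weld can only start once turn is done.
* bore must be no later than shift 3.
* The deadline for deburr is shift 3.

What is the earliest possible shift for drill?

Precedence pushes drill to at least shift 2.
drill at shift 2 is achievable: weld -> shift 2, deburr -> shift 1, turn -> shift 1, bore -> shift 1, drill -> shift 2.

shift 2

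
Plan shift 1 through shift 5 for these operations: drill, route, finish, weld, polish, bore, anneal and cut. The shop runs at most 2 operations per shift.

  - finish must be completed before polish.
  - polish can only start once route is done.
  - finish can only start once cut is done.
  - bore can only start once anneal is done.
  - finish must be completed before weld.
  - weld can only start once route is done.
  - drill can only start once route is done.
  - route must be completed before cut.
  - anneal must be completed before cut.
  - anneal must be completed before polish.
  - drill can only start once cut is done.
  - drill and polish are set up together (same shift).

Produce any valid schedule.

weld in shift 5, cut in shift 2, polish in shift 4, bore in shift 2, drill in shift 4, route in shift 1, finish in shift 3, anneal in shift 1

Checking: route(shift 1) before drill(shift 4); anneal(shift 1) before cut(shift 2); route(shift 1) before polish(shift 4); anneal(shift 1) before polish(shift 4); route(shift 1) before weld(shift 5); finish(shift 3) before polish(shift 4); route(shift 1) before cut(shift 2); finish(shift 3) before weld(shift 5); cut(shift 2) before finish(shift 3); cut(shift 2) before drill(shift 4); anneal(shift 1) before bore(shift 2); drill = polish = shift 4; max 2 per shift (cap 2).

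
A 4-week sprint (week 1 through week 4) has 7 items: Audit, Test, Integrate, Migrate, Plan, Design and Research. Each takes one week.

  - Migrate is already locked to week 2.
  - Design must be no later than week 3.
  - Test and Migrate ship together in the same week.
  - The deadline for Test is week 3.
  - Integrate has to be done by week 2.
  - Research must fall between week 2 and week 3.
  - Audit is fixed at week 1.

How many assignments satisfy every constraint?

48

Splitting on Integrate: it can be week 1 (24), week 2 (24). Listing each branch's schedules as (Audit, Test, Migrate, Plan, Design, Research) by week number:
Integrate=week 1: (1,2,2,1,1,2) (1,2,2,1,1,3) (1,2,2,1,2,2) (1,2,2,1,2,3) (1,2,2,1,3,2) (1,2,2,1,3,3) (1,2,2,2,1,2) (1,2,2,2,1,3) (1,2,2,2,2,2) (1,2,2,2,2,3) (1,2,2,2,3,2) (1,2,2,2,3,3) (1,2,2,3,1,2) (1,2,2,3,1,3) (1,2,2,3,2,2) (1,2,2,3,2,3) (1,2,2,3,3,2) (1,2,2,3,3,3) (1,2,2,4,1,2) (1,2,2,4,1,3) (1,2,2,4,2,2) (1,2,2,4,2,3) (1,2,2,4,3,2) (1,2,2,4,3,3) — 24.
Integrate=week 2: (1,2,2,1,1,2) (1,2,2,1,1,3) (1,2,2,1,2,2) (1,2,2,1,2,3) (1,2,2,1,3,2) (1,2,2,1,3,3) (1,2,2,2,1,2) (1,2,2,2,1,3) (1,2,2,2,2,2) (1,2,2,2,2,3) (1,2,2,2,3,2) (1,2,2,2,3,3) (1,2,2,3,1,2) (1,2,2,3,1,3) (1,2,2,3,2,2) (1,2,2,3,2,3) (1,2,2,3,3,2) (1,2,2,3,3,3) (1,2,2,4,1,2) (1,2,2,4,1,3) (1,2,2,4,2,2) (1,2,2,4,2,3) (1,2,2,4,3,2) (1,2,2,4,3,3) — 24.
Summing: 24 + 24 = 48.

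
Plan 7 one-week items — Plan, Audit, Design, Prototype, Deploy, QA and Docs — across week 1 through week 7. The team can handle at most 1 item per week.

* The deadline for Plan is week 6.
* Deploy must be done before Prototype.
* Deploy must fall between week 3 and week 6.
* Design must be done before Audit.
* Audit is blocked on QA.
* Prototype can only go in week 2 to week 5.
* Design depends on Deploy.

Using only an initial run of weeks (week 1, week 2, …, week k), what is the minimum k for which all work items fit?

The precedence chain requires at least 3 distinct weeks.
With at most 1 per week and 7 work items, at least 7 weeks are needed.
Propagating the time windows through the other constraints, Audit can't land before week 5, so the schedule must run through at least week 5.
7 works (last occupied week: week 7): for example QA=week 2, Plan=week 1, Audit=week 6, Prototype=week 4, Docs=week 7, Deploy=week 3, Design=week 5.

7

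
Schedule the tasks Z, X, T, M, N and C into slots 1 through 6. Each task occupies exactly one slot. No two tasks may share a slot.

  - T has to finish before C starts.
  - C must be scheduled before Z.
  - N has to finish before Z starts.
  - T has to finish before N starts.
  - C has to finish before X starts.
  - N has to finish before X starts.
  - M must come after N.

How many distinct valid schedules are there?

14

Splitting on Z: it can be 4 (4), 5 (5), 6 (5). Listing each branch's schedules as (X, T, M, N, C):
Z=4: (5,1,6,2,3) (5,1,6,3,2) (6,1,5,2,3) (6,1,5,3,2) — 4.
Z=5: (4,1,6,2,3) (4,1,6,3,2) (6,1,3,2,4) (6,1,4,2,3) (6,1,4,3,2) — 5.
Z=6: (4,1,5,2,3) (4,1,5,3,2) (5,1,3,2,4) (5,1,4,2,3) (5,1,4,3,2) — 5.
Summing: 4 + 5 + 5 = 14.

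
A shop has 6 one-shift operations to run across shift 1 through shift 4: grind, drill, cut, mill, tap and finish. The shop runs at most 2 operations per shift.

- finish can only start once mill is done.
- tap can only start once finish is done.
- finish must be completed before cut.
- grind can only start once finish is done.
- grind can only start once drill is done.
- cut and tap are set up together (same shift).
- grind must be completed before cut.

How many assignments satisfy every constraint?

Enumerating: finish -> shift 2, mill -> shift 1, cut -> shift 4, tap -> shift 4, drill -> shift 1, grind -> shift 3 | drill in shift 2; tap in shift 4; grind in shift 3; mill in shift 1; cut in shift 4; finish in shift 2.

2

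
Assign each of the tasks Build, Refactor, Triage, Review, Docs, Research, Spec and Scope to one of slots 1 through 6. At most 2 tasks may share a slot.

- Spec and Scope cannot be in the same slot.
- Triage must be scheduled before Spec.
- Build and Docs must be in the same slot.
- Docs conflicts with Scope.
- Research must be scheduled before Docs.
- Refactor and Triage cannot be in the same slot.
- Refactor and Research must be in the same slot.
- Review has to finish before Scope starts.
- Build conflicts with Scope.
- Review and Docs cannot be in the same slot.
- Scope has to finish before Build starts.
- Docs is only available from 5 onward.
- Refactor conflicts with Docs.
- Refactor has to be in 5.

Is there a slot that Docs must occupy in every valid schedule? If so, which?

Docs's window is 5–6.
Refactor is fixed at 5, and Docs can't share a slot with Refactor.
So Docs must be 6.

6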